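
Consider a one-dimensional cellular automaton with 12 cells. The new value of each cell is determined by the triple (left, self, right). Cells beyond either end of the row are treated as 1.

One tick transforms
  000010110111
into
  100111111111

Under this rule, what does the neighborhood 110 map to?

1

At position 7 the neighborhood is 110; the next row has 1 there.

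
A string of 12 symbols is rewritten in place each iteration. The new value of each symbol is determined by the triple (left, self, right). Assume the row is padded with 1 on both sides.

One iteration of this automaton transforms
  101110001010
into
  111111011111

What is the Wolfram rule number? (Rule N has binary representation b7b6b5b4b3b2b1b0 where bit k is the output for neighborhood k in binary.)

254

position 3: 111 → 1  (bit 7 = 1)
position 0: 110 → 1  (bit 6 = 1)
position 1: 101 → 1  (bit 5 = 1)
position 5: 100 → 1  (bit 4 = 1)
position 2: 011 → 1  (bit 3 = 1)
position 8: 010 → 1  (bit 2 = 1)
position 7: 001 → 1  (bit 1 = 1)
position 6: 000 → 0  (bit 0 = 0)
bits b7..b0 = 11111110 = 254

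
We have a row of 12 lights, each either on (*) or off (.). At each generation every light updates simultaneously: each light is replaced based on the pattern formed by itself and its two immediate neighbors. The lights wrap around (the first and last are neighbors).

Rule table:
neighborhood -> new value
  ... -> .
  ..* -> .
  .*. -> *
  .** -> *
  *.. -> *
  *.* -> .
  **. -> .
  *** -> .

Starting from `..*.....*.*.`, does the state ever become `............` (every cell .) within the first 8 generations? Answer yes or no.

..**....*.**
*.*.*...*.*.
*.*.**..*.*.
*.*.*.*.*.*.
*.*.*.*.*.*.  (fixed point — unchanged through generation 8)
generation 8 is *.*.*.*.*.*., still not uniform .

no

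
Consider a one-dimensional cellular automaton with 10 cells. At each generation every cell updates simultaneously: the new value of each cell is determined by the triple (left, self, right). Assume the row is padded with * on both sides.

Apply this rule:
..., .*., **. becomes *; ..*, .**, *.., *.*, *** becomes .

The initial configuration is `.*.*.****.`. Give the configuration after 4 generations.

.*.*....*.
.*.*.**.*.
.*.*..*.*.
.*.*..*.*.

.*.*..*.*.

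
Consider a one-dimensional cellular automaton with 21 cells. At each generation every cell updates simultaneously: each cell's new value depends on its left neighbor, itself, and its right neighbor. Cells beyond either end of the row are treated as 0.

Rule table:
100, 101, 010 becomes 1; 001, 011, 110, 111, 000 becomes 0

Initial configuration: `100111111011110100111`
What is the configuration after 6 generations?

000000100000011000000

110000000100001110000
001000000110000001000
001100000001000001100
000010000001100000010
000011000000010000011
000000100000011000000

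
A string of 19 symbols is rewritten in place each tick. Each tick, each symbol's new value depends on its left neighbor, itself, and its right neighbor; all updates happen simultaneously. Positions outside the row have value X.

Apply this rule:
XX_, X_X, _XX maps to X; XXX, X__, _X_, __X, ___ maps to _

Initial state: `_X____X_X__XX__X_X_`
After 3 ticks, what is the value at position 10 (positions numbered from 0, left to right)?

X______X___XX___X_X
X__________XX____XX
X__________XX____X_
position 10 holds _

_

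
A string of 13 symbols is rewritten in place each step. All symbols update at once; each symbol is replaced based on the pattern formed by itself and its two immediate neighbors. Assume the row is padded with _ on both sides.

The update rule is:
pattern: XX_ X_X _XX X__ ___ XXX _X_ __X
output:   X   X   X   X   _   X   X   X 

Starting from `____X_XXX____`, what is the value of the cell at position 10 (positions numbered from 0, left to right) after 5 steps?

X

step 1: ___XXXXXXX___
step 2: __XXXXXXXXX__
step 3: _XXXXXXXXXXX_
step 4: XXXXXXXXXXXXX
step 5: XXXXXXXXXXXXX
position 10 holds X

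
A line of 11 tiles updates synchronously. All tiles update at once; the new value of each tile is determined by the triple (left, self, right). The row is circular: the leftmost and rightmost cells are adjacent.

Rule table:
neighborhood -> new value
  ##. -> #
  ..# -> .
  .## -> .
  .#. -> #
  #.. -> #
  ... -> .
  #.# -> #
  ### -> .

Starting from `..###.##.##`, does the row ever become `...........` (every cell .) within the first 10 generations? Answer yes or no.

generation 1: #...##.##.#
generation 2: ##...##.##.
generation 3: .##...##.##
generation 4: #.##...##.#
generation 5: ##.##...##.
generation 6: .##.##...##
generation 7: #.##.##...#
generation 8: ##.##.##...
generation 9: .##.##.##..
generation 10: ..##.##.##.
generation 10 is ..##.##.##., still not uniform .

no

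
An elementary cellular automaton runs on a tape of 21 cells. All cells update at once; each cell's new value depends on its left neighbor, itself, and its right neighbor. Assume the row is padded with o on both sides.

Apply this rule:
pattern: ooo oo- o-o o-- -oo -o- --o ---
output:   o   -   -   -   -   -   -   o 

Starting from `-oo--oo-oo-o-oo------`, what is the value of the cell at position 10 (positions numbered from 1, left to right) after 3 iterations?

o

iteration 1: ----------------oooo-
iteration 2: -oooooooooooooo--oo--
iteration 3: --oooooooooooo-------
position 10 holds o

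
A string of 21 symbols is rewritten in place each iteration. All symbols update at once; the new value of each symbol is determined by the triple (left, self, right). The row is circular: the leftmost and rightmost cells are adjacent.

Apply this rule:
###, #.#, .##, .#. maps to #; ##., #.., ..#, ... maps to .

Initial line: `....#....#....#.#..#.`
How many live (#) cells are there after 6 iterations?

....#....#....###..#.
....#....#....##...#.
....#....#....#....#.
....#....#....#....#.  (fixed point — unchanged through iteration 6)
count of #: 4

4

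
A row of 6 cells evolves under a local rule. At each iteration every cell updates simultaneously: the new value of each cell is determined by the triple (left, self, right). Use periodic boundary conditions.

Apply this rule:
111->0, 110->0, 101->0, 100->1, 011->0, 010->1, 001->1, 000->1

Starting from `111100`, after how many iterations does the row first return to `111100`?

2

000011
111100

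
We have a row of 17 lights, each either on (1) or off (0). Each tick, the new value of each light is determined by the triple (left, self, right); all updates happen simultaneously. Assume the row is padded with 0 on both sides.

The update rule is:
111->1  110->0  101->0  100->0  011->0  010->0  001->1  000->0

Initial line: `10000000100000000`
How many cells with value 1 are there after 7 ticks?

tick 1: 00000001000000000
tick 2: 00000010000000000
tick 3: 00000100000000000
tick 4: 00001000000000000
tick 5: 00010000000000000
tick 6: 00100000000000000
tick 7: 01000000000000000
count of 1: 1

1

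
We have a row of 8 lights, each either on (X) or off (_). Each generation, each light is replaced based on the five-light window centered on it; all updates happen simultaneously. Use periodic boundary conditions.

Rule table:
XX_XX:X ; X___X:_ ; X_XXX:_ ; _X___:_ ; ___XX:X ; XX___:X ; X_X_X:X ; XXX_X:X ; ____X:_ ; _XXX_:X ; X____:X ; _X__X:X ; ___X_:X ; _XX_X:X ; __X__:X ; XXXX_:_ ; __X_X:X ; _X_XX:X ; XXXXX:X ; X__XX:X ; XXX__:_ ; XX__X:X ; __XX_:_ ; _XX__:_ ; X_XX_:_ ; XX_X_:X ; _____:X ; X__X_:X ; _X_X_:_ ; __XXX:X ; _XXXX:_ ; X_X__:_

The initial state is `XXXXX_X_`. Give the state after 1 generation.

__X_XXXX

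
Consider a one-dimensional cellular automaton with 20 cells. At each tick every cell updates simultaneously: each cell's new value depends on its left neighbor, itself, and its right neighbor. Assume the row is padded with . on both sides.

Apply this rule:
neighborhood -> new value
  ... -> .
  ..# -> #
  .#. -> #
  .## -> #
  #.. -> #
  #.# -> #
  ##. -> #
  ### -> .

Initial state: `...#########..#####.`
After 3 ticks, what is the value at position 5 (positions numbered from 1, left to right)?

..##.......####...##
.####.....##..##.###
##..##...#########.#
position 5 holds #

#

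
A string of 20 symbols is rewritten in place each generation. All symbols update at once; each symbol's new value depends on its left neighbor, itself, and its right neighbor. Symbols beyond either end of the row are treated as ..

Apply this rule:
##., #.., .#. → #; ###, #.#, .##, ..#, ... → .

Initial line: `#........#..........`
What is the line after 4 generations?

...##.......##......

##.......##.........
.##.......##........
..##.......##.......
...##.......##......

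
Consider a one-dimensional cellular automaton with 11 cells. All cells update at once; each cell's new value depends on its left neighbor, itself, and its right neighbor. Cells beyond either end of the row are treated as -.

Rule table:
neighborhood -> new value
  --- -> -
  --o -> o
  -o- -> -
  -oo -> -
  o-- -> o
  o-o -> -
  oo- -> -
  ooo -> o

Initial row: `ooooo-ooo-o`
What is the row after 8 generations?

----o-o-o-o

generation 1: -ooo---o---
generation 2: o-o-o-o-o--
generation 3: ---------o-
generation 4: --------o-o
generation 5: -------o---
generation 6: ------o-o--
generation 7: -----o---o-
generation 8: ----o-o-o-o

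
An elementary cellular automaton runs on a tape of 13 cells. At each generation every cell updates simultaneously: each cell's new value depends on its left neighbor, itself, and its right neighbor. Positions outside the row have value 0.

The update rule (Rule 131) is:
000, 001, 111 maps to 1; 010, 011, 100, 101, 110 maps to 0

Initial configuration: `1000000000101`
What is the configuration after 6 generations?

0011111111000
1101111110011
0000111100100
1111011001001
0110000010010
1000111100100

1000111100100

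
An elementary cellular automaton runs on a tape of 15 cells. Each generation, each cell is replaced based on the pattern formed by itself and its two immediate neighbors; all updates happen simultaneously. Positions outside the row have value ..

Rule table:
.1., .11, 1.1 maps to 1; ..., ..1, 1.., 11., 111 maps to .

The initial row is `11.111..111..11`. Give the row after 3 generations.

1.......1....1.

1.11....1....1.
111.....1....1.
1.......1....1.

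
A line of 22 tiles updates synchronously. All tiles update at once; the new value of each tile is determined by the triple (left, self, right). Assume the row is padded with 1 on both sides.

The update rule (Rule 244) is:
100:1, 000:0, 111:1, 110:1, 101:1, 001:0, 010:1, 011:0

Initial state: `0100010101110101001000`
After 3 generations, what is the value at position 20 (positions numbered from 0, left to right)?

generation 1: 1110011110111111101100
generation 2: 1111001111011111110110
generation 3: 1111100111101111111011
position 20 holds 1

1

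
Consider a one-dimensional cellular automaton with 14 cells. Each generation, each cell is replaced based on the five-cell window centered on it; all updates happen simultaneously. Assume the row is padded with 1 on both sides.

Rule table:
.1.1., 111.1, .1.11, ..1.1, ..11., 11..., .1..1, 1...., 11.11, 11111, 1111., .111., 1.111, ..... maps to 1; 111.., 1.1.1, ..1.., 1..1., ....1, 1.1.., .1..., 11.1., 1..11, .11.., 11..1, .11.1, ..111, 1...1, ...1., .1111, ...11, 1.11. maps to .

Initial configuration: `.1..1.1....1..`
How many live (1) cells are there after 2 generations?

..1.11..1...1.
..11........11
count of 1: 4

4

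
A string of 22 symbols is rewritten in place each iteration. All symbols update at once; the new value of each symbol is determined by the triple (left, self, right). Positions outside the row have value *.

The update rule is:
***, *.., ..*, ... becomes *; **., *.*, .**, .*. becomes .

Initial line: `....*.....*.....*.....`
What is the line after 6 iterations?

****.*****.*****.*****
***...***...***...****
**.***.*.***.*.***.***
*...*.....*.....*...**
.***.*****.*****.***.*
..*...***...***...*...

..*...***...***...*...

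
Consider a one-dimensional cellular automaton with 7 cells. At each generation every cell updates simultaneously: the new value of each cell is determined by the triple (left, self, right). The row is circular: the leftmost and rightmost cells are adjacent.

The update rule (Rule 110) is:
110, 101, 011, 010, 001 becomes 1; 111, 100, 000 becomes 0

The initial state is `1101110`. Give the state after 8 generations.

1111100

1111011
0001110
0011010
0111110
1100010
1100111
0101100
1111100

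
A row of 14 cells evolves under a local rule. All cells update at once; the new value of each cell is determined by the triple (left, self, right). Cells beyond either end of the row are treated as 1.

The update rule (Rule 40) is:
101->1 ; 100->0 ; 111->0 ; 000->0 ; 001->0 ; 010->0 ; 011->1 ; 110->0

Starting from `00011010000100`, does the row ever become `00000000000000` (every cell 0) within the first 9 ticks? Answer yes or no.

tick 1: 00010100000000
tick 2: 00001000000000
tick 3: 00000000000000
all cells are 0 at tick 3

yes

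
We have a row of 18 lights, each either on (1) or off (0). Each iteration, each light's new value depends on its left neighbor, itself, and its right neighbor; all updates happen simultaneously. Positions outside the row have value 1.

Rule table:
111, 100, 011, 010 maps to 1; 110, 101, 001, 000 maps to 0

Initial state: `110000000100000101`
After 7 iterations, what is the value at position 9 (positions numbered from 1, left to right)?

iteration 1: 101000000110000101
iteration 2: 001100000101000101
iteration 3: 101010000101100101
iteration 4: 001011000101010101
iteration 5: 101010100101010101
iteration 6: 001010110101010101
iteration 7: 101010100101010101
position 9 holds 0

0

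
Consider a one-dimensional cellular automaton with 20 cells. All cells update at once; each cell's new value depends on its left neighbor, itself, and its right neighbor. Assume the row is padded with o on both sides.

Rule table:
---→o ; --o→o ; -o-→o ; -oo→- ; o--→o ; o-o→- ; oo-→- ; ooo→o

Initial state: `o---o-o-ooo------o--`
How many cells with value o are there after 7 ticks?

tick 1: -oooo-o--o-ooooooooo
tick 2: --oo--oooo--oooooooo
tick 3: oo--oo-oo-oo-ooooooo
tick 4: o-oo----------oooooo
tick 5: ----oooooooooo-ooooo
tick 6: oooo-oooooooo---oooo
tick 7: ooo---oooooo-ooo-ooo
count of o: 15

15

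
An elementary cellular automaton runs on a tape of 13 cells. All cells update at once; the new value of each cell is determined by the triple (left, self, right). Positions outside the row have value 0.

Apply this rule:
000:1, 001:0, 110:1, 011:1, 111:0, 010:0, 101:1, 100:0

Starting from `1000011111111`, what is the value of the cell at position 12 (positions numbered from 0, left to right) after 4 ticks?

0011010000001
1011100111100
0110100100101
0111000000010
position 12 holds 0

0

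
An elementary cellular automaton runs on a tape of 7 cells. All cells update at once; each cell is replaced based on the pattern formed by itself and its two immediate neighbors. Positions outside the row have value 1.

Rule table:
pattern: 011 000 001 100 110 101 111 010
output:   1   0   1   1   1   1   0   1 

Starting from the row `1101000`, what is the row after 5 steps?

step 1: 0111101
step 2: 1100111
step 3: 0111100
step 4: 1100111  (repeats step 2; period 2)
step 5: 0111100

0111100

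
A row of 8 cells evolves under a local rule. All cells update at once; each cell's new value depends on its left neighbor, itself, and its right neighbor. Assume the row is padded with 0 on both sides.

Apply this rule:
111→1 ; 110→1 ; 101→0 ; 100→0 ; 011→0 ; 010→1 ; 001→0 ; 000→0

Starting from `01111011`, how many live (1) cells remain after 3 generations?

00111001
00011001
00001001
count of 1: 2

2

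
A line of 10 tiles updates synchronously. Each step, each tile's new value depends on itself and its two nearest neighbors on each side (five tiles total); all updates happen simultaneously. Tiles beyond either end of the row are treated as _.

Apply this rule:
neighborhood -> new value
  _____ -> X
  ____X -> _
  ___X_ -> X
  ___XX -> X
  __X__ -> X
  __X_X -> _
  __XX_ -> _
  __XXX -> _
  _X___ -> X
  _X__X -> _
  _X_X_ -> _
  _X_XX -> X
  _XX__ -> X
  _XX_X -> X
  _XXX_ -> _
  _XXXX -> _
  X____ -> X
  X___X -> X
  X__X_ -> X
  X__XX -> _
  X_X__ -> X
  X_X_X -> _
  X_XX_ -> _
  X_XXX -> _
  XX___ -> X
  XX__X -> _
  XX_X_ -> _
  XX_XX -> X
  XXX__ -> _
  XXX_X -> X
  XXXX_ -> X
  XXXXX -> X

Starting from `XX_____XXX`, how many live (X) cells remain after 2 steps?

_XXXX_X___
X__XX_XXXX
count of X: 7

7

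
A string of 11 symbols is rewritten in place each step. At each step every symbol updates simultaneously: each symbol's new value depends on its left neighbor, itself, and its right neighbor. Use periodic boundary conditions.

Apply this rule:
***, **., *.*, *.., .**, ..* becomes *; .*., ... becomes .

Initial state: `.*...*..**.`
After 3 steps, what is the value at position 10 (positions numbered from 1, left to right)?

*.*.*.*****
**.*.******
***.*******
position 10 holds *

*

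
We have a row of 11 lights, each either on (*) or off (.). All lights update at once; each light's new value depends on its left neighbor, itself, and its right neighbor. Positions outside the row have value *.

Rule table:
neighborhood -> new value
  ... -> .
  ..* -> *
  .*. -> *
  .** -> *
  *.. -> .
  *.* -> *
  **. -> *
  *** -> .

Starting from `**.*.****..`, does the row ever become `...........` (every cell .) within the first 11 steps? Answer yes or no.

no

step 1: .*****..*.*
step 2: **...*.****
step 3: .*..****...
step 4: **.**..*..*
step 5: .****.**.**
step 6: **..******.
step 7: .*.**....**
step 8: *****...**.
step 9: ....*..****
step 10: ...**.**...
step 11: ..******..*
step 11 is ..******..*, still not uniform .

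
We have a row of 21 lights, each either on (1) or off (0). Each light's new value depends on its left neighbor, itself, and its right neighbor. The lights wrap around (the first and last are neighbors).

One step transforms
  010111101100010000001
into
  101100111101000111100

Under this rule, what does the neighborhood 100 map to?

0

At position 10 the neighborhood is 100; the next row has 0 there.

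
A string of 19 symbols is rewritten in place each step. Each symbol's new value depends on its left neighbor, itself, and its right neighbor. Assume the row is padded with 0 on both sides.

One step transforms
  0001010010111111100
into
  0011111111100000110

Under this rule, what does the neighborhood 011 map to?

At position 10 the neighborhood is 011; the next row has 1 there.

1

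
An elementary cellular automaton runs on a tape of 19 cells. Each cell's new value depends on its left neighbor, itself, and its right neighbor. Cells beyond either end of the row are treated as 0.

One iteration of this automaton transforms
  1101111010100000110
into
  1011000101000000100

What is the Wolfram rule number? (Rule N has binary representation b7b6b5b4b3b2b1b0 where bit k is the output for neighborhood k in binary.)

position 4: 111 → 0  (bit 7 = 0)
position 1: 110 → 0  (bit 6 = 0)
position 2: 101 → 1  (bit 5 = 1)
position 11: 100 → 0  (bit 4 = 0)
position 0: 011 → 1  (bit 3 = 1)
position 8: 010 → 0  (bit 2 = 0)
position 15: 001 → 0  (bit 1 = 0)
position 12: 000 → 0  (bit 0 = 0)
bits b7..b0 = 00101000 = 40

40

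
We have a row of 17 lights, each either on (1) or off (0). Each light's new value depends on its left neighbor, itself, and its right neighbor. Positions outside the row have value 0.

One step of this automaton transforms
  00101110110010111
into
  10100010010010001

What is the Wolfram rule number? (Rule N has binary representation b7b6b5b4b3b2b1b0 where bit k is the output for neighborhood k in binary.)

69

position 5: 111 → 0  (bit 7 = 0)
position 6: 110 → 1  (bit 6 = 1)
position 3: 101 → 0  (bit 5 = 0)
position 10: 100 → 0  (bit 4 = 0)
position 4: 011 → 0  (bit 3 = 0)
position 2: 010 → 1  (bit 2 = 1)
position 1: 001 → 0  (bit 1 = 0)
position 0: 000 → 1  (bit 0 = 1)
bits b7..b0 = 01000101 = 69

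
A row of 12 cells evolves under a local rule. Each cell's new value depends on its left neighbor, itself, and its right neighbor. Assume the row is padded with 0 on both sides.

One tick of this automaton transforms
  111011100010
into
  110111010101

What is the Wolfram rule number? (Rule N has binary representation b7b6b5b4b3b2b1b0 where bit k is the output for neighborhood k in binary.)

186

position 1: 111 → 1  (bit 7 = 1)
position 2: 110 → 0  (bit 6 = 0)
position 3: 101 → 1  (bit 5 = 1)
position 7: 100 → 1  (bit 4 = 1)
position 0: 011 → 1  (bit 3 = 1)
position 10: 010 → 0  (bit 2 = 0)
position 9: 001 → 1  (bit 1 = 1)
position 8: 000 → 0  (bit 0 = 0)
bits b7..b0 = 10111010 = 186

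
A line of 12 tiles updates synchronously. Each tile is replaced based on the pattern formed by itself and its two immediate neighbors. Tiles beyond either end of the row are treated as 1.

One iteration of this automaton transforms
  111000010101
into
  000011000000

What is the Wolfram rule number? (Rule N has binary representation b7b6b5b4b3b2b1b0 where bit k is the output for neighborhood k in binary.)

position 0: 111 → 0  (bit 7 = 0)
position 2: 110 → 0  (bit 6 = 0)
position 8: 101 → 0  (bit 5 = 0)
position 3: 100 → 0  (bit 4 = 0)
position 11: 011 → 0  (bit 3 = 0)
position 7: 010 → 0  (bit 2 = 0)
position 6: 001 → 0  (bit 1 = 0)
position 4: 000 → 1  (bit 0 = 1)
bits b7..b0 = 00000001 = 1

1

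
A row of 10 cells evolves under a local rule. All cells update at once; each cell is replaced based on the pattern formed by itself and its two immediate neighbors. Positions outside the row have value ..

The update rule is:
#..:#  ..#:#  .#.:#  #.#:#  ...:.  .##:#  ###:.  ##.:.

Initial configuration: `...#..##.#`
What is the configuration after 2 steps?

.##....##.

..#####.##
.##....##.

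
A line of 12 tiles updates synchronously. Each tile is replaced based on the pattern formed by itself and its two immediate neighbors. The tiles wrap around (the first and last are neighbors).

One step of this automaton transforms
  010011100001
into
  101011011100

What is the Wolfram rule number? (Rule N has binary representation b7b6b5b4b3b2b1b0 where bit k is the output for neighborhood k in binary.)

185

position 5: 111 → 1  (bit 7 = 1)
position 6: 110 → 0  (bit 6 = 0)
position 0: 101 → 1  (bit 5 = 1)
position 2: 100 → 1  (bit 4 = 1)
position 4: 011 → 1  (bit 3 = 1)
position 1: 010 → 0  (bit 2 = 0)
position 3: 001 → 0  (bit 1 = 0)
position 8: 000 → 1  (bit 0 = 1)
bits b7..b0 = 10111001 = 185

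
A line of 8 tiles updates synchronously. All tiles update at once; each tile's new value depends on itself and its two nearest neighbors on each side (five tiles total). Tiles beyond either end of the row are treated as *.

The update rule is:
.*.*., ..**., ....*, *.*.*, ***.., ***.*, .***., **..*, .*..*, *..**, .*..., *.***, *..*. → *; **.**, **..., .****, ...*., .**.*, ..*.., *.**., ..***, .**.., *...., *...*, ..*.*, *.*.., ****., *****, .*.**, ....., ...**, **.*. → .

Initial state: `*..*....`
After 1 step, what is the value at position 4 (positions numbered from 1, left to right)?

.

step 1: ***.*.*.
position 4 holds .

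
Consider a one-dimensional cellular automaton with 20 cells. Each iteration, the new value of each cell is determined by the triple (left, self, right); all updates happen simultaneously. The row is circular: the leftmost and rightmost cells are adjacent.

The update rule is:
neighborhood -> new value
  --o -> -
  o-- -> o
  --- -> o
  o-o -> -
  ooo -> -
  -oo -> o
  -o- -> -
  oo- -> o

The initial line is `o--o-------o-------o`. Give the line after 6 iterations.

----oooo----oo--oo--

iteration 1: oo--oooooo--oooooo-o
iteration 2: -oo-o----oo-o----o-o
iteration 3: -oo--ooo-oo--ooo----
iteration 4: -ooo-o-o-ooo-o-ooooo
iteration 5: -o-o-----o-o---o---o
iteration 6: ----oooo----oo--oo--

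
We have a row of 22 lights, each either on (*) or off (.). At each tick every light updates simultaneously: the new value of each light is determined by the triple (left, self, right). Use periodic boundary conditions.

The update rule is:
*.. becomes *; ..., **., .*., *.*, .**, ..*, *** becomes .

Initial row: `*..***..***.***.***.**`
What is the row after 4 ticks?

.*....*...............
..*....*..............
...*....*.............
....*....*............

....*....*............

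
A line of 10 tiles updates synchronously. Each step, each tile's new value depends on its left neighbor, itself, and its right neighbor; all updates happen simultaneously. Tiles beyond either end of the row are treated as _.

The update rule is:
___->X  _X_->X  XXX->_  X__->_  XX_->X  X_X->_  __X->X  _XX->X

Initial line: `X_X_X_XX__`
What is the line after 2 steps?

X_X_X_XX_X

X_X_X_XX_X
X_X_X_XX_X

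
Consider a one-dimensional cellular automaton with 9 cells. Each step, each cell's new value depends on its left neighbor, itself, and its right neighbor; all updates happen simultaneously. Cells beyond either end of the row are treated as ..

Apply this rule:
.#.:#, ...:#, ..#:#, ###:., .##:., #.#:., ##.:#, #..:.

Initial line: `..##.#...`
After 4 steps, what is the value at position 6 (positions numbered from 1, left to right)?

#

##.#.#.##
.#.#.#..#
##.#.#.##  (repeats step 1; period 2)
step 4: .#.#.#..#
position 6 holds #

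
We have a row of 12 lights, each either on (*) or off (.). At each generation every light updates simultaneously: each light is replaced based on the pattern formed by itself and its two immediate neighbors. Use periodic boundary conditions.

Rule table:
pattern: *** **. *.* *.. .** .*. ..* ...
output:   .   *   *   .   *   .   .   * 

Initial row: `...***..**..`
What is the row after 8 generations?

...*...*...*

**.*.*..**.*
.**.*...****
****..*.*..*
...*...*...*
.*...*...*..
...*...*...*  (repeats generation 4; period 2)
generation 8: ...*...*...*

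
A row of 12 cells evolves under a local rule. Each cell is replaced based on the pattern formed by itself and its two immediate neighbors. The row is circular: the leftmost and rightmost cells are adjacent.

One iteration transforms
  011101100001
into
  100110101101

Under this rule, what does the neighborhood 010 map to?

1

At position 11 the neighborhood is 010; the next row has 1 there.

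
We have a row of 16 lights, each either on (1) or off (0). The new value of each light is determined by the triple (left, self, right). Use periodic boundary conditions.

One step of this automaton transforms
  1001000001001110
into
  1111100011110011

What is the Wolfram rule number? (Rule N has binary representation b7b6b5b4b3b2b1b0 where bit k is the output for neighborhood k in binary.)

position 13: 111 → 0  (bit 7 = 0)
position 14: 110 → 1  (bit 6 = 1)
position 15: 101 → 1  (bit 5 = 1)
position 1: 100 → 1  (bit 4 = 1)
position 12: 011 → 0  (bit 3 = 0)
position 0: 010 → 1  (bit 2 = 1)
position 2: 001 → 1  (bit 1 = 1)
position 5: 000 → 0  (bit 0 = 0)
bits b7..b0 = 01110110 = 118

118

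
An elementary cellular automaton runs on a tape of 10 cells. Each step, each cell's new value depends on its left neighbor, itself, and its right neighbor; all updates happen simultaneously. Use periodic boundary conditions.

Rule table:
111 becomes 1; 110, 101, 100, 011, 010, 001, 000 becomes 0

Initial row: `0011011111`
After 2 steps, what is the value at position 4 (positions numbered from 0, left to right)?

0

step 1: 0000001110
step 2: 0000000100
position 4 holds 0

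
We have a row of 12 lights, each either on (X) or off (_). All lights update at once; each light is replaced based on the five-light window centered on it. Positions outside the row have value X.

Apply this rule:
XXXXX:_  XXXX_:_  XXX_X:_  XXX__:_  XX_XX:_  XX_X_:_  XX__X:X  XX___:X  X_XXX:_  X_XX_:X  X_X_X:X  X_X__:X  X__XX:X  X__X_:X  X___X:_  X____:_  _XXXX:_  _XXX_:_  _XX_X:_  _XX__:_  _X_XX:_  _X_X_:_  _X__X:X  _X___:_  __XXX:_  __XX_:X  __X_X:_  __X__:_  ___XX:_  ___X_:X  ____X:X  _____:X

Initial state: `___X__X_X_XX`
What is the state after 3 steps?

XX__X_X_X_X_

step 1: X_X_XX__X___
step 2: __X_X_XX____
step 3: XX__X_X_X_X_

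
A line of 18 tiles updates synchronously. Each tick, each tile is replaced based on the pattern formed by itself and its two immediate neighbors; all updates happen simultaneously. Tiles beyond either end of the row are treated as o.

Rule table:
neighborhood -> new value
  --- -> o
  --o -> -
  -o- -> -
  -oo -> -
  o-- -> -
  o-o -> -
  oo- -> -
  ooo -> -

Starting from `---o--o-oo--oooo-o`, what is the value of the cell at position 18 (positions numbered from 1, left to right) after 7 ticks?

tick 1: -o----------------
tick 2: ---oooooooooooooo-
tick 3: -o----------------  (repeats tick 1; period 2)
tick 7: -o----------------
position 18 holds -

-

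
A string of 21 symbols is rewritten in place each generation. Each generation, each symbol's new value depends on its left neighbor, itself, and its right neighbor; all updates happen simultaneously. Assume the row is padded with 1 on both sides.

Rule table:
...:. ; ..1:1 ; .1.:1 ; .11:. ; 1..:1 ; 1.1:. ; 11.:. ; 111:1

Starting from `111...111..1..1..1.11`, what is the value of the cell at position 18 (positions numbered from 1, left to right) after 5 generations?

11.1.1.1.111111111..1
1..1.1.1..1111111.11.
.111.1.111.11111.....
..1..1..1...111.1...1
1111111111.1.1..11.1.
position 18 holds 1

1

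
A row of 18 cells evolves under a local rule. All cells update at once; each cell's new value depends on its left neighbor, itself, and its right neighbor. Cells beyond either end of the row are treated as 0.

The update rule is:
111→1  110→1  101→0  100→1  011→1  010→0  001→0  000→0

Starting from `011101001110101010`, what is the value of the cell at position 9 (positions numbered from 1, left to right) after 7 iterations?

1

011100101110000001
011110001111000000
011111001111100000
011111101111110000
011111101111111000
011111101111111100
011111101111111110
position 9 holds 1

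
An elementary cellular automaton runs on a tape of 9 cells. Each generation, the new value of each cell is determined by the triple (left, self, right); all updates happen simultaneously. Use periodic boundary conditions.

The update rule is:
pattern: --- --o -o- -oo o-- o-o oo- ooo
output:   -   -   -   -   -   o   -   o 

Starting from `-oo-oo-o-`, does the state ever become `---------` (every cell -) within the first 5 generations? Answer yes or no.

yes

---o--o--
---------
all cells are - at generation 2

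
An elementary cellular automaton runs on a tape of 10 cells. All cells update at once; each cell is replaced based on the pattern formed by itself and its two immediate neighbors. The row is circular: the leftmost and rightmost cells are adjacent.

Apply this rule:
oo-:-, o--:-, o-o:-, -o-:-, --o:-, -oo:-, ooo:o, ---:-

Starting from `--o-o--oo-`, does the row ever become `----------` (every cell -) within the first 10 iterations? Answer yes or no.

iteration 1: ----------
all cells are - at iteration 1

yes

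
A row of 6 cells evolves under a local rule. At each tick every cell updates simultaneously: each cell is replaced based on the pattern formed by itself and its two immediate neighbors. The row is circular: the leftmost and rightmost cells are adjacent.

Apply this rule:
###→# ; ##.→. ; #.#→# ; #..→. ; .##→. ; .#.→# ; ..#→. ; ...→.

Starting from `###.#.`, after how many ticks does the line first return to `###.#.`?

2

.#.###
###.#.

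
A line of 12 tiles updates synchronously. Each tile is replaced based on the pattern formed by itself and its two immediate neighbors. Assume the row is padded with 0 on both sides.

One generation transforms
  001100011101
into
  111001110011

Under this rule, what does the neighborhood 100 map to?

At position 4 the neighborhood is 100; the next row has 0 there.

0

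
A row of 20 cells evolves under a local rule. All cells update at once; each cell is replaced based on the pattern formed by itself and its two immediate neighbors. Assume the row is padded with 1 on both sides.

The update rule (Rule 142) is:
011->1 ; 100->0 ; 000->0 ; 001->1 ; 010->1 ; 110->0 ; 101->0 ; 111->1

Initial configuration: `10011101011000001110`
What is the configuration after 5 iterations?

iteration 1: 00111001010000011100
iteration 2: 01110011010000111001
iteration 3: 01100110010001110011
iteration 4: 01001100110011100111
iteration 5: 01011001100111001111

01011001100111001111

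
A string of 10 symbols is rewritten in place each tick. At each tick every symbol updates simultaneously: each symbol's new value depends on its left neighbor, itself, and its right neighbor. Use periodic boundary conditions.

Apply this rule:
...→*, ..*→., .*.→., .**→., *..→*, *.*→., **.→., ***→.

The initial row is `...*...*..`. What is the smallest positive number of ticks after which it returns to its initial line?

**..**..**
..*...*...
*..**..***
.*...*....
..**..****
*...*.....
.**..****.
...*.....*
**..****..
..*.....*.
*..****..*
.*.....*..
..****..**
*.....*...
.****..**.
.....*...*
****..**..
....*...*.
***..**..*
...*...*..

20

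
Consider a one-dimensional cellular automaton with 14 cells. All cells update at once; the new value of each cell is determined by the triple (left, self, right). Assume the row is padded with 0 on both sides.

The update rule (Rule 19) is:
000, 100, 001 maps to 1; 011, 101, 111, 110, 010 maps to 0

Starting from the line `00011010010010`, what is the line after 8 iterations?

11100001101101
00011110000000
11100001111111
00011110000000  (repeats iteration 2; period 2)
iteration 8: 00011110000000

00011110000000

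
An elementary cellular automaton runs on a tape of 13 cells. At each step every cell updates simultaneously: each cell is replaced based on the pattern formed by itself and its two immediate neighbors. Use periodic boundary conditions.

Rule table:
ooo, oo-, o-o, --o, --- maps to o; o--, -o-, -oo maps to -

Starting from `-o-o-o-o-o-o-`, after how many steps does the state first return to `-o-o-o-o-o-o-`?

13

o-o-o-o-o-o--
-o-o-o-o-o--o
o-o-o-o-o--o-
-o-o-o-o--o-o
o-o-o-o--o-o-
-o-o-o--o-o-o
o-o-o--o-o-o-
-o-o--o-o-o-o
o-o--o-o-o-o-
-o--o-o-o-o-o
o--o-o-o-o-o-
--o-o-o-o-o-o
-o-o-o-o-o-o-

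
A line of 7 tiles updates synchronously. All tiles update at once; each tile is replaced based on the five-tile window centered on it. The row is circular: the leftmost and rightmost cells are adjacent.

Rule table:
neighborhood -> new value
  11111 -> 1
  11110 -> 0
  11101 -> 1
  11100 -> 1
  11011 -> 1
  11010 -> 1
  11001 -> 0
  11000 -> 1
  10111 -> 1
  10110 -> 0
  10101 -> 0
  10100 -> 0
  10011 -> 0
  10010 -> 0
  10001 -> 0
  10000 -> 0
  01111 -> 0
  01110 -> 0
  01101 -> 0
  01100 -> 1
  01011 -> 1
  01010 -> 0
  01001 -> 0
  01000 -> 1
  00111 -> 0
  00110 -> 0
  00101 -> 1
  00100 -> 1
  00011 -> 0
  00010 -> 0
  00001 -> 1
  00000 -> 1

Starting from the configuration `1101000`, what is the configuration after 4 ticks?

tick 1: 0010100
tick 2: 1010010
tick 3: 0000010
tick 4: 0111011

0111011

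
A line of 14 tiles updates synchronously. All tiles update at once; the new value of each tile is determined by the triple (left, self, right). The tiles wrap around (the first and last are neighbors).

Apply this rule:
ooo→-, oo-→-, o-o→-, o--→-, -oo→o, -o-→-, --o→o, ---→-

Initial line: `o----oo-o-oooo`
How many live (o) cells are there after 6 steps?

----oo----o---
---oo----o----
--oo----o-----
-oo----o------
oo----o-------
o----o-------o
count of o: 3

3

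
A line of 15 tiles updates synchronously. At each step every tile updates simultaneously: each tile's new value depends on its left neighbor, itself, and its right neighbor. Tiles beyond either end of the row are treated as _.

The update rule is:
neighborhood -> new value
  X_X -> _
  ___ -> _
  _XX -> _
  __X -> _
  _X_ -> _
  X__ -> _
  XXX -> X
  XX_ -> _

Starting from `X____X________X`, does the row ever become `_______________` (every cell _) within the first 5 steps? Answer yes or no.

step 1: _______________
all cells are _ at step 1

yes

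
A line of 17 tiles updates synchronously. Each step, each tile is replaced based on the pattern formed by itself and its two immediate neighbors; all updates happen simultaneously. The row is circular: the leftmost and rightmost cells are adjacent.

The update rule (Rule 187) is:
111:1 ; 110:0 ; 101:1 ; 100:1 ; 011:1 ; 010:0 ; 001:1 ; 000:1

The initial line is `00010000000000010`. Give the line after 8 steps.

11101111111111101
11011111111111011
10111111111110111
01111111111101111
11111111111011110
11111111110111101
11111111101111011
11111111011110111

11111111011110111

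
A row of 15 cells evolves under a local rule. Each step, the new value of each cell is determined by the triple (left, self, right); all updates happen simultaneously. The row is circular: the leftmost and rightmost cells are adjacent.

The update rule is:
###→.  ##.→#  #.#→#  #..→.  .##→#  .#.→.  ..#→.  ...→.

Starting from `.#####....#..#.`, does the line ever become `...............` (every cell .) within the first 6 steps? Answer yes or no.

yes

.#...#.........
...............
all cells are . at step 2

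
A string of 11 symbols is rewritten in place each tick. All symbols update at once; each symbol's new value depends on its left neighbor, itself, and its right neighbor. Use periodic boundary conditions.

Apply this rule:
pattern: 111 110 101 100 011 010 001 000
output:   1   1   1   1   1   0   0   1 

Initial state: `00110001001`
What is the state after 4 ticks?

tick 1: 10111100100
tick 2: 01111110010
tick 3: 01111111001
tick 4: 11111111100

11111111100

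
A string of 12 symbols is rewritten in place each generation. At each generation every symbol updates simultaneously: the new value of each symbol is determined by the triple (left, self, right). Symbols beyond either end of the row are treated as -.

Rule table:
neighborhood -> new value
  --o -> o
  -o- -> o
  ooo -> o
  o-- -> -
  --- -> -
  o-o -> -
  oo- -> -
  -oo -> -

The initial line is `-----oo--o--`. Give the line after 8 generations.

o-----------

----o---oo--
---oo--o----
--o---oo----
-oo--o------
o---oo------
o--o--------
o-oo--------
o-----------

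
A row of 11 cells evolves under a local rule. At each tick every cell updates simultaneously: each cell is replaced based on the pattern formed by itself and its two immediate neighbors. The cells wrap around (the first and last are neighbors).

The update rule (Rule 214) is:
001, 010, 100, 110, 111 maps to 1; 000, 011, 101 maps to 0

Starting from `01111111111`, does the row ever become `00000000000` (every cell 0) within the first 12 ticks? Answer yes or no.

no

00111111111
11011111111
11001111111
11110111111
11110011111
11111101111
11111100111
11111111011
11111111001
11111111110
01111111110
10111111111
tick 12 is 10111111111, still not uniform 0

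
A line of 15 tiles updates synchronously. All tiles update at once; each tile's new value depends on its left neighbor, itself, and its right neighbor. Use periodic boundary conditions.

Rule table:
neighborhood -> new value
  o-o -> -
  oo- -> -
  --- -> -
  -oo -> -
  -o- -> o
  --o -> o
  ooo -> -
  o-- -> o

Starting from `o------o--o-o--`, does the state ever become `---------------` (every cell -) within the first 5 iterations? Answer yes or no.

no

oo----ooooo-ooo
--o--o---------
-oooooo--------
o------o-------
oo----ooo-----o
iteration 5 is oo----ooo-----o, still not uniform -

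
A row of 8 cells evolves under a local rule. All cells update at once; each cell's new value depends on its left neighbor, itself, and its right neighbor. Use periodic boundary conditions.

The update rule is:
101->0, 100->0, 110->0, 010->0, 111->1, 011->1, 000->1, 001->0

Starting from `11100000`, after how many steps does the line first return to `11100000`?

16

11001110
10001100
00101000
10000011
00111011
00110010
10100000
00001110
11101100
11001000
10000010
00111000
10110011
00100011
00001010
11100000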